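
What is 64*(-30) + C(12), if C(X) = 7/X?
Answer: -23033/12 ≈ -1919.4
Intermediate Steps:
64*(-30) + C(12) = 64*(-30) + 7/12 = -1920 + 7*(1/12) = -1920 + 7/12 = -23033/12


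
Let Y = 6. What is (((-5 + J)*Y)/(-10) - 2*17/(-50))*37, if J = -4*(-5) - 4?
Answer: -5476/25 ≈ -219.04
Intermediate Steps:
J = 16 (J = 20 - 4 = 16)
(((-5 + J)*Y)/(-10) - 2*17/(-50))*37 = (((-5 + 16)*6)/(-10) - 2*17/(-50))*37 = ((11*6)*(-⅒) - 34*(-1/50))*37 = (66*(-⅒) + 17/25)*37 = (-33/5 + 17/25)*37 = -148/25*37 = -5476/25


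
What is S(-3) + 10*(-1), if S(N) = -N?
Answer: -7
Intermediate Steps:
S(-3) + 10*(-1) = -1*(-3) + 10*(-1) = 3 - 10 = -7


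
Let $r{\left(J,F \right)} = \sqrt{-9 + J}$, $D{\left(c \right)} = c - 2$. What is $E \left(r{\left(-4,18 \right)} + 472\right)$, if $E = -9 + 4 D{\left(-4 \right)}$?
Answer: $-15576 - 33 i \sqrt{13} \approx -15576.0 - 118.98 i$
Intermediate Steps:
$D{\left(c \right)} = -2 + c$ ($D{\left(c \right)} = c - 2 = -2 + c$)
$E = -33$ ($E = -9 + 4 \left(-2 - 4\right) = -9 + 4 \left(-6\right) = -9 - 24 = -33$)
$E \left(r{\left(-4,18 \right)} + 472\right) = - 33 \left(\sqrt{-9 - 4} + 472\right) = - 33 \left(\sqrt{-13} + 472\right) = - 33 \left(i \sqrt{13} + 472\right) = - 33 \left(472 + i \sqrt{13}\right) = -15576 - 33 i \sqrt{13}$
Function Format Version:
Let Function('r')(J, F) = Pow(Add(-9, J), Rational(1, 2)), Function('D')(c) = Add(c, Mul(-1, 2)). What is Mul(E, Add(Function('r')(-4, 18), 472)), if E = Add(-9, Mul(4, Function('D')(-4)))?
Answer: Add(-15576, Mul(-33, I, Pow(13, Rational(1, 2)))) ≈ Add(-15576., Mul(-118.98, I))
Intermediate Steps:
Function('D')(c) = Add(-2, c) (Function('D')(c) = Add(c, -2) = Add(-2, c))
E = -33 (E = Add(-9, Mul(4, Add(-2, -4))) = Add(-9, Mul(4, -6)) = Add(-9, -24) = -33)
Mul(E, Add(Function('r')(-4, 18), 472)) = Mul(-33, Add(Pow(Add(-9, -4), Rational(1, 2)), 472)) = Mul(-33, Add(Pow(-13, Rational(1, 2)), 472)) = Mul(-33, Add(Mul(I, Pow(13, Rational(1, 2))), 472)) = Mul(-33, Add(472, Mul(I, Pow(13, Rational(1, 2))))) = Add(-15576, Mul(-33, I, Pow(13, Rational(1, 2))))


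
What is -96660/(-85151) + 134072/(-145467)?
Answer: 2644475348/12386660517 ≈ 0.21349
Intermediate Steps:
-96660/(-85151) + 134072/(-145467) = -96660*(-1/85151) + 134072*(-1/145467) = 96660/85151 - 134072/145467 = 2644475348/12386660517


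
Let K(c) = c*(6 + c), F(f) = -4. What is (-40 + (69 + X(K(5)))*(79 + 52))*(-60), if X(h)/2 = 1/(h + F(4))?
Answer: -9184220/17 ≈ -5.4025e+5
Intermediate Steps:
X(h) = 2/(-4 + h) (X(h) = 2/(h - 4) = 2/(-4 + h))
(-40 + (69 + X(K(5)))*(79 + 52))*(-60) = (-40 + (69 + 2/(-4 + 5*(6 + 5)))*(79 + 52))*(-60) = (-40 + (69 + 2/(-4 + 5*11))*131)*(-60) = (-40 + (69 + 2/(-4 + 55))*131)*(-60) = (-40 + (69 + 2/51)*131)*(-60) = (-40 + (3521/51)*131)*(-60) = (-40 + 461251/51)*(-60) = (459211/51)*(-60) = -9184220/17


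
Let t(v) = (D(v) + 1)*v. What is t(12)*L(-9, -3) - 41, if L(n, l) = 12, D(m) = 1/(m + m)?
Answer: 109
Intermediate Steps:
D(m) = 1/(2*m)
t(v) = v*(1 + 1/(2*v)) (t(v) = (1/(2*v) + 1)*v = (1 + 1/(2*v))*v = v*(1 + 1/(2*v)))
t(12)*L(-9, -3) - 41 = (1/2 + 12)*12 - 41 = (25/2)*12 - 41 = 150 - 41 = 109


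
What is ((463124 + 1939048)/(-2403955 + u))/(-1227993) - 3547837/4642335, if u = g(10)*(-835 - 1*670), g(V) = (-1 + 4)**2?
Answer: -175539283892853598/229692915520599375 ≈ -0.76423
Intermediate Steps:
g(V) = 9 (g(V) = 3**2 = 9)
u = -13545 (u = 9*(-835 - 1*670) = 9*(-835 - 670) = 9*(-1505) = -13545)
((463124 + 1939048)/(-2403955 + u))/(-1227993) - 3547837/4642335 = ((463124 + 1939048)/(-2403955 - 13545))/(-1227993) - 3547837/4642335 = (2402172/(-2417500))*(-1/1227993) - 3547837*1/4642335 = (2402172*(-1/2417500))*(-1/1227993) - 3547837/4642335 = -600543/604375*(-1/1227993) - 3547837/4642335 = 200181/247389423125 - 3547837/4642335 = -175539283892853598/229692915520599375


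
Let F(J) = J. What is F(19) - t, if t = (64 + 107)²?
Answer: -29222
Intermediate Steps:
t = 29241 (t = 171² = 29241)
F(19) - t = 19 - 1*29241 = 19 - 29241 = -29222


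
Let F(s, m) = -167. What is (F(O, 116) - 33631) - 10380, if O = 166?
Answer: -44178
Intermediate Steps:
(F(O, 116) - 33631) - 10380 = (-167 - 33631) - 10380 = -33798 - 10380 = -44178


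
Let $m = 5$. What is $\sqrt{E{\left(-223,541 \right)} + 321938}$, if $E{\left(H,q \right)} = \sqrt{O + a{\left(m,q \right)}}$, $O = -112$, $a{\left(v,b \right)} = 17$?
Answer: $\sqrt{321938 + i \sqrt{95}} \approx 567.4 + 0.009 i$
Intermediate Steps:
$E{\left(H,q \right)} = i \sqrt{95}$ ($E{\left(H,q \right)} = \sqrt{-112 + 17} = \sqrt{-95} = i \sqrt{95}$)
$\sqrt{E{\left(-223,541 \right)} + 321938} = \sqrt{i \sqrt{95} + 321938} = \sqrt{321938 + i \sqrt{95}}$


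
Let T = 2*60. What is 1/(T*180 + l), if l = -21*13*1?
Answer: 1/21327 ≈ 4.6889e-5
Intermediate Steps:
T = 120
l = -273 (l = -273*1 = -273)
1/(T*180 + l) = 1/(120*180 - 273) = 1/(21600 - 273) = 1/21327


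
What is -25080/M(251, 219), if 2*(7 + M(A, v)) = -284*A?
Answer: 8360/11883 ≈ 0.70353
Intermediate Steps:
M(A, v) = -7 - 142*A (M(A, v) = -7 + (-284*A)/2 = -7 - 142*A)
-25080/M(251, 219) = -25080/(-7 - 142*251) = -25080/(-7 - 35642) = -25080/(-35649) = -25080*(-1/35649) = 8360/11883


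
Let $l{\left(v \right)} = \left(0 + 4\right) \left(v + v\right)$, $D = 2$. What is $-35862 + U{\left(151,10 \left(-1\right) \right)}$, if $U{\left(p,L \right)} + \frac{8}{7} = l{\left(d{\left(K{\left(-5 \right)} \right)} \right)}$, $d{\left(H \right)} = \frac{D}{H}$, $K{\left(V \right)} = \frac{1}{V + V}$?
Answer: $- \frac{252162}{7} \approx -36023.0$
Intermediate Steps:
$K{\left(V \right)} = \frac{1}{2 V}$
$d{\left(H \right)} = \frac{2}{H}$
$l{\left(v \right)} = 8 v$ ($l{\left(v \right)} = 4 \cdot 2 v = 8 v$)
$U{\left(p,L \right)} = - \frac{1128}{7}$ ($U{\left(p,L \right)} = - \frac{8}{7} + 8 \frac{2}{\frac{1}{2} \frac{1}{-5}} = - \frac{8}{7} + 8 \frac{2}{\frac{1}{2} \left(- \frac{1}{5}\right)} = - \frac{8}{7} + 8 \frac{2}{- \frac{1}{10}} = - \frac{8}{7} + 8 \cdot 2 \left(-10\right) = - \frac{8}{7} + 8 \left(-20\right) = - \frac{8}{7} - 160 = - \frac{1128}{7}$)
$-35862 + U{\left(151,10 \left(-1\right) \right)} = -35862 - \frac{1128}{7} = - \frac{252162}{7}$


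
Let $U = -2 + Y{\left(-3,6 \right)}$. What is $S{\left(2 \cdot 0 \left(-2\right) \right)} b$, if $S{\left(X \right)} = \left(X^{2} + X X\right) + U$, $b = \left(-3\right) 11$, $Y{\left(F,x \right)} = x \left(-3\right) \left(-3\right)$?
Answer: $-1716$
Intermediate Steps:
$Y{\left(F,x \right)} = 9 x$ ($Y{\left(F,x \right)} = - 3 x \left(-3\right) = 9 x$)
$U = 52$ ($U = -2 + 9 \cdot 6 = -2 + 54 = 52$)
$b = -33$
$S{\left(X \right)} = 52 + 2 X^{2}$ ($S{\left(X \right)} = \left(X^{2} + X X\right) + 52 = \left(X^{2} + X^{2}\right) + 52 = 2 X^{2} + 52 = 52 + 2 X^{2}$)
$S{\left(2 \cdot 0 \left(-2\right) \right)} b = \left(52 + 2 \left(2 \cdot 0 \left(-2\right)\right)^{2}\right) \left(-33\right) = \left(52 + 2 \left(0 \left(-2\right)\right)^{2}\right) \left(-33\right) = \left(52 + 2 \cdot 0^{2}\right) \left(-33\right) = \left(52 + 2 \cdot 0\right) \left(-33\right) = \left(52 + 0\right) \left(-33\right) = 52 \left(-33\right) = -1716$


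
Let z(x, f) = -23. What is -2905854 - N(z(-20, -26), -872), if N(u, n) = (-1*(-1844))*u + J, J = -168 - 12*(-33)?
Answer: -2863670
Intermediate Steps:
J = 228 (J = -168 + 396 = 228)
N(u, n) = 228 + 1844*u (N(u, n) = (-1*(-1844))*u + 228 = 1844*u + 228 = 228 + 1844*u)
-2905854 - N(z(-20, -26), -872) = -2905854 - (228 + 1844*(-23)) = -2905854 - (228 - 42412) = -2905854 - 1*(-42184) = -2905854 + 42184 = -2863670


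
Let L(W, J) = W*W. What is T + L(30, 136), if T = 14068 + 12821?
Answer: 27789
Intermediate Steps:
L(W, J) = W²
T = 26889
T + L(30, 136) = 26889 + 30² = 26889 + 900 = 27789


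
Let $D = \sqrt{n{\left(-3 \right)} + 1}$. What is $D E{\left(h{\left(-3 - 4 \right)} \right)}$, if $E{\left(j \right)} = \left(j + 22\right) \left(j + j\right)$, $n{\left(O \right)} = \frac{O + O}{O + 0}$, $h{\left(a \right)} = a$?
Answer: $- 210 \sqrt{3} \approx -363.73$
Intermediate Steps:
$n{\left(O \right)} = 2$ ($n{\left(O \right)} = \frac{2 O}{O} = 2$)
$D = \sqrt{3}$ ($D = \sqrt{2 + 1} = \sqrt{3} \approx 1.732$)
$E{\left(j \right)} = 2 j \left(22 + j\right)$ ($E{\left(j \right)} = \left(22 + j\right) 2 j = 2 j \left(22 + j\right)$)
$D E{\left(h{\left(-3 - 4 \right)} \right)} = \sqrt{3} \cdot 2 \left(-3 - 4\right) \left(22 - 7\right) = \sqrt{3} \cdot 2 \left(-7\right) \left(22 - 7\right) = \sqrt{3} \cdot 2 \left(-7\right) 15 = \sqrt{3} \left(-210\right) = - 210 \sqrt{3}$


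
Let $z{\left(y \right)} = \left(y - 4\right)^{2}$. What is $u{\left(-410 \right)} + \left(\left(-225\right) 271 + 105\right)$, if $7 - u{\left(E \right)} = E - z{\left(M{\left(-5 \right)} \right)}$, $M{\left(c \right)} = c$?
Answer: $-60372$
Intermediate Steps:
$z{\left(y \right)} = \left(-4 + y\right)^{2}$
$u{\left(E \right)} = 88 - E$ ($u{\left(E \right)} = 7 - \left(E - \left(-4 - 5\right)^{2}\right) = 7 - \left(E - \left(-9\right)^{2}\right) = 7 - \left(E - 81\right) = 7 - \left(-81 + E\right) = 88 - E$)
$u{\left(-410 \right)} + \left(\left(-225\right) 271 + 105\right) = \left(88 - -410\right) + \left(\left(-225\right) 271 + 105\right) = \left(88 + 410\right) + \left(-60975 + 105\right) = 498 - 60870 = -60372$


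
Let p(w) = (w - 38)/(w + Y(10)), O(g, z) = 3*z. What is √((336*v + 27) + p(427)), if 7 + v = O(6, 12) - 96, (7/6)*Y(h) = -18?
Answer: I*√186621275122/2881 ≈ 149.95*I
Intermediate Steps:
Y(h) = -108/7 (Y(h) = (6/7)*(-18) = -108/7)
v = -67 (v = -7 + (3*12 - 96) = -7 + (36 - 96) = -7 - 60 = -67)
p(w) = (-38 + w)/(-108/7 + w) (p(w) = (w - 38)/(w - 108/7) = (-38 + w)/(-108/7 + w))
√((336*v + 27) + p(427)) = √((336*(-67) + 27) + 7*(-38 + 427)/(-108 + 7*427)) = √((-22512 + 27) + 7*389/(-108 + 2989)) = √(-22485 + 7*389/2881) = √(-22485 + 7*(1/2881)*389) = √(-22485 + 2723/2881) = √(-64776562/2881) = I*√186621275122/2881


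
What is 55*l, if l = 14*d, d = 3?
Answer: 2310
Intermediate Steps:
l = 42 (l = 14*3 = 42)
55*l = 55*42 = 2310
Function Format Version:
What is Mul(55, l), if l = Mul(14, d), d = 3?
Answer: 2310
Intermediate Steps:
l = 42 (l = Mul(14, 3) = 42)
Mul(55, l) = Mul(55, 42) = 2310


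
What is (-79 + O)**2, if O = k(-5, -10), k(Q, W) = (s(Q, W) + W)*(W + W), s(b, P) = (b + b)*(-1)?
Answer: 6241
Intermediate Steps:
s(b, P) = -2*b (s(b, P) = (2*b)*(-1) = -2*b)
k(Q, W) = 2*W*(W - 2*Q) (k(Q, W) = (-2*Q + W)*(W + W) = (W - 2*Q)*(2*W) = 2*W*(W - 2*Q))
O = 0 (O = 2*(-10)*(-10 - 2*(-5)) = 2*(-10)*(-10 + 10) = 2*(-10)*0 = 0)
(-79 + O)**2 = (-79 + 0)**2 = (-79)**2 = 6241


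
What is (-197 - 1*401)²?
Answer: 357604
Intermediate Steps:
(-197 - 1*401)² = (-197 - 401)² = (-598)² = 357604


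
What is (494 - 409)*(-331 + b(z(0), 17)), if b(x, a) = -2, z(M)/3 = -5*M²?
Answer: -28305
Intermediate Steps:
z(M) = -15*M² (z(M) = 3*(-5*M²) = -15*M²)
(494 - 409)*(-331 + b(z(0), 17)) = (494 - 409)*(-331 - 2) = 85*(-333) = -28305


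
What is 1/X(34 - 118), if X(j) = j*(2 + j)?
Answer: 1/6888 ≈ 0.00014518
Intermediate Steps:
1/X(34 - 118) = 1/((34 - 118)*(2 + (34 - 118))) = 1/(-84*(2 - 84)) = 1/(-84*(-82)) = 1/6888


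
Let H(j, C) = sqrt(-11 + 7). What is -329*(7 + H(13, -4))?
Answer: -2303 - 658*I ≈ -2303.0 - 658.0*I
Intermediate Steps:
H(j, C) = 2*I (H(j, C) = sqrt(-4) = 2*I)
-329*(7 + H(13, -4)) = -329*(7 + 2*I) = -2303 - 658*I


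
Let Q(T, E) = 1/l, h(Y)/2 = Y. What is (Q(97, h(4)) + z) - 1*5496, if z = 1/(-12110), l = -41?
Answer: -2728831111/496510 ≈ -5496.0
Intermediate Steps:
h(Y) = 2*Y
Q(T, E) = -1/41 (Q(T, E) = 1/(-41) = -1/41)
z = -1/12110 ≈ -8.2576e-5
(Q(97, h(4)) + z) - 1*5496 = (-1/41 - 1/12110) - 1*5496 = -12151/496510 - 5496 = -2728831111/496510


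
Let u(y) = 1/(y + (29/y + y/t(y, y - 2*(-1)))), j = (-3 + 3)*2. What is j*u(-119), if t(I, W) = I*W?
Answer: 0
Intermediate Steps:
j = 0 (j = 0*2 = 0)
u(y) = 1/(y + 1/(2 + y) + 29/y) (u(y) = 1/(y + (29/y + y/((y*(y - 2*(-1)))))) = 1/(y + (29/y + y/((y*(y + 2))))) = 1/(y + (29/y + y/((y*(2 + y))))) = 1/(y + (29/y + y*(1/(y*(2 + y))))) = 1/(y + (29/y + 1/(2 + y))) = 1/(y + (1/(2 + y) + 29/y)) = 1/(y + 1/(2 + y) + 29/y))
j*u(-119) = 0*(-119*(2 - 119)/(58 + 30*(-119) + (-119)²*(2 - 119))) = 0*(-119*(-117)/(58 - 3570 + 14161*(-117))) = 0*(-119*(-117)/(58 - 3570 - 1656837)) = 0*(-119*(-117)/(-1660349)) = 0*(-119*(-1/1660349)*(-117)) = 0*(-13923/1660349) = 0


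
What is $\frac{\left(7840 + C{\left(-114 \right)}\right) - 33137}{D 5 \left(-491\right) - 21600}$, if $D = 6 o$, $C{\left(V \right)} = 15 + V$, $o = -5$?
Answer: $- \frac{12698}{26025} \approx -0.48792$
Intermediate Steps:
$D = -30$ ($D = 6 \left(-5\right) = -30$)
$\frac{\left(7840 + C{\left(-114 \right)}\right) - 33137}{D 5 \left(-491\right) - 21600} = \frac{\left(7840 + \left(15 - 114\right)\right) - 33137}{\left(-30\right) 5 \left(-491\right) - 21600} = \frac{\left(7840 - 99\right) - 33137}{\left(-150\right) \left(-491\right) - 21600} = \frac{7741 - 33137}{73650 - 21600} = - \frac{25396}{52050} = \left(-25396\right) \frac{1}{52050} = - \frac{12698}{26025}$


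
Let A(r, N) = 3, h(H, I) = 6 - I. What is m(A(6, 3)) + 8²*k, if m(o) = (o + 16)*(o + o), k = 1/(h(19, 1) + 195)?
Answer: 2858/25 ≈ 114.32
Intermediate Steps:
k = 1/200 (k = 1/((6 - 1*1) + 195) = 1/((6 - 1) + 195) = 1/(5 + 195) = 1/200 ≈ 0.0050000)
m(o) = 2*o*(16 + o) (m(o) = (16 + o)*(2*o) = 2*o*(16 + o))
m(A(6, 3)) + 8²*k = 2*3*(16 + 3) + 8²*(1/200) = 2*3*19 + 64*(1/200) = 114 + 8/25 = 2858/25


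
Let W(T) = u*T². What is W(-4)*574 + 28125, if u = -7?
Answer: -36163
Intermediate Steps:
W(T) = -7*T²
W(-4)*574 + 28125 = -7*(-4)²*574 + 28125 = -7*16*574 + 28125 = -112*574 + 28125 = -64288 + 28125 = -36163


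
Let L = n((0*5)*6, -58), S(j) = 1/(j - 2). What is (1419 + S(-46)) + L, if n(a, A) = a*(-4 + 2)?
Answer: 68111/48 ≈ 1419.0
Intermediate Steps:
n(a, A) = -2*a (n(a, A) = a*(-2) = -2*a)
S(j) = 1/(-2 + j)
L = 0 (L = -2*0*5*6 = -0*6 = -2*0 = 0)
(1419 + S(-46)) + L = (1419 + 1/(-2 - 46)) + 0 = (1419 + 1/(-48)) + 0 = (1419 - 1/48) + 0 = 68111/48 + 0 = 68111/48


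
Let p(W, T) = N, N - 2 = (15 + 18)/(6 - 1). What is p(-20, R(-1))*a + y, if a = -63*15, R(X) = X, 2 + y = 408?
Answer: -7721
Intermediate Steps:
y = 406 (y = -2 + 408 = 406)
N = 43/5 (N = 2 + (15 + 18)/(6 - 1) = 2 + 33/5 = 43/5 ≈ 8.6000)
p(W, T) = 43/5
a = -945
p(-20, R(-1))*a + y = (43/5)*(-945) + 406 = -8127 + 406 = -7721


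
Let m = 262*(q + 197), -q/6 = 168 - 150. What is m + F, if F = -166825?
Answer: -143507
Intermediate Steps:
q = -108 (q = -6*(168 - 150) = -6*18 = -108)
m = 23318 (m = 262*(-108 + 197) = 262*89 = 23318)
m + F = 23318 - 166825 = -143507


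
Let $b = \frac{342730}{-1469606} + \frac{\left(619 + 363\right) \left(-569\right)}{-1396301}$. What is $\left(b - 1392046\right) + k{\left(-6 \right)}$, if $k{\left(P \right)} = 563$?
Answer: $- \frac{1427669963388007740}{1026006163703} \approx -1.3915 \cdot 10^{6}$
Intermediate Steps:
$b = \frac{171299933809}{1026006163703}$ ($b = 342730 \left(- \frac{1}{1469606}\right) + 982 \left(-569\right) \left(- \frac{1}{1396301}\right) = - \frac{171365}{734803} - - \frac{558758}{1396301} = - \frac{171365}{734803} + \frac{558758}{1396301} = \frac{171299933809}{1026006163703} \approx 0.16696$)
$\left(b - 1392046\right) + k{\left(-6 \right)} = \left(\frac{171299933809}{1026006163703} - 1392046\right) + 563 = - \frac{1428247604858172529}{1026006163703} + 563 = - \frac{1427669963388007740}{1026006163703}$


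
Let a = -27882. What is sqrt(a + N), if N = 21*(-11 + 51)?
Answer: I*sqrt(27042) ≈ 164.44*I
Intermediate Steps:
N = 840 (N = 21*40 = 840)
sqrt(a + N) = sqrt(-27882 + 840) = sqrt(-27042) = I*sqrt(27042)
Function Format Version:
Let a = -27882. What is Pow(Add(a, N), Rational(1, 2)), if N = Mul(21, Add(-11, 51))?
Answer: Mul(I, Pow(27042, Rational(1, 2))) ≈ Mul(164.44, I)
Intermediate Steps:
N = 840 (N = Mul(21, 40) = 840)
Pow(Add(a, N), Rational(1, 2)) = Pow(Add(-27882, 840), Rational(1, 2)) = Pow(-27042, Rational(1, 2)) = Mul(I, Pow(27042, Rational(1, 2)))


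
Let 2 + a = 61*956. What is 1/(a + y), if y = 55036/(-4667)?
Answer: 4667/272096402 ≈ 1.7152e-5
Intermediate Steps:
y = -55036/4667 (y = 55036*(-1/4667) = -55036/4667 ≈ -11.793)
a = 58314 (a = -2 + 61*956 = -2 + 58316 = 58314)
1/(a + y) = 1/(58314 - 55036/4667) = 1/(272096402/4667) = 4667/272096402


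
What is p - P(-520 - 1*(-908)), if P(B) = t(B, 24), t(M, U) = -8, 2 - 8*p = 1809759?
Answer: -1809693/8 ≈ -2.2621e+5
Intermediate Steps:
p = -1809757/8 (p = 1/4 - 1/8*1809759 = 1/4 - 1809759/8 = -1809757/8 ≈ -2.2622e+5)
P(B) = -8
p - P(-520 - 1*(-908)) = -1809757/8 - 1*(-8) = -1809757/8 + 8 = -1809693/8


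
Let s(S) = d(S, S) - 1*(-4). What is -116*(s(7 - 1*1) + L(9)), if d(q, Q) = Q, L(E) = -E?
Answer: -116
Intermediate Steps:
s(S) = 4 + S (s(S) = S - 1*(-4) = S + 4 = 4 + S)
-116*(s(7 - 1*1) + L(9)) = -116*((4 + (7 - 1*1)) - 1*9) = -116*((4 + (7 - 1)) - 9) = -116*((4 + 6) - 9) = -116*(10 - 9) = -116*1 = -116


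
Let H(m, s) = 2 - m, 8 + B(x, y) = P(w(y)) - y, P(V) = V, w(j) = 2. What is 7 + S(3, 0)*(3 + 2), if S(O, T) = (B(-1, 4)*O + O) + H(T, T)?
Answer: -118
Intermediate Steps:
B(x, y) = -6 - y (B(x, y) = -8 + (2 - y) = -6 - y)
S(O, T) = 2 - T - 9*O (S(O, T) = ((-6 - 1*4)*O + O) + (2 - T) = ((-6 - 4)*O + O) + (2 - T) = (-10*O + O) + (2 - T) = -9*O + (2 - T) = 2 - T - 9*O)
7 + S(3, 0)*(3 + 2) = 7 + (2 - 1*0 - 9*3)*(3 + 2) = 7 + (2 + 0 - 27)*5 = 7 - 25*5 = 7 - 125 = -118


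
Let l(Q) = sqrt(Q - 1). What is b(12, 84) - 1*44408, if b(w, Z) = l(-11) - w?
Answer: -44420 + 2*I*sqrt(3) ≈ -44420.0 + 3.4641*I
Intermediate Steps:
l(Q) = sqrt(-1 + Q)
b(w, Z) = -w + 2*I*sqrt(3) (b(w, Z) = sqrt(-1 - 11) - w = sqrt(-12) - w = 2*I*sqrt(3) - w = -w + 2*I*sqrt(3))
b(12, 84) - 1*44408 = (-1*12 + 2*I*sqrt(3)) - 1*44408 = (-12 + 2*I*sqrt(3)) - 44408 = -44420 + 2*I*sqrt(3)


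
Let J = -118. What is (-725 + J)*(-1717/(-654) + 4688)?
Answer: -862014989/218 ≈ -3.9542e+6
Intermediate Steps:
(-725 + J)*(-1717/(-654) + 4688) = (-725 - 118)*(-1717/(-654) + 4688) = -843*(-1717*(-1/654) + 4688) = -843*(1717/654 + 4688) = -843*3067669/654 = -862014989/218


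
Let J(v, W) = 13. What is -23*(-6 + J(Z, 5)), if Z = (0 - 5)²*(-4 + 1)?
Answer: -161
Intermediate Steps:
Z = -75 (Z = (-5)²*(-3) = 25*(-3) = -75)
-23*(-6 + J(Z, 5)) = -23*(-6 + 13) = -23*7 = -161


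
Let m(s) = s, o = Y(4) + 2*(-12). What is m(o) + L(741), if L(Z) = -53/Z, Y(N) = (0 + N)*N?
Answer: -5981/741 ≈ -8.0715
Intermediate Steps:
Y(N) = N² (Y(N) = N*N = N²)
o = -8 (o = 4² + 2*(-12) = 16 - 24 = -8)
m(o) + L(741) = -8 - 53/741 = -5981/741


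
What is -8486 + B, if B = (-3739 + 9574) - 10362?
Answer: -13013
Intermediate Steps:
B = -4527 (B = 5835 - 10362 = -4527)
-8486 + B = -8486 - 4527 = -13013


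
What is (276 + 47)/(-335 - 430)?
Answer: -19/45 ≈ -0.42222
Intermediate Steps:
(276 + 47)/(-335 - 430) = 323/(-765) = 323*(-1/765) = -19/45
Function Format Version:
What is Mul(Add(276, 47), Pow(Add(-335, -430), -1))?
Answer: Rational(-19, 45) ≈ -0.42222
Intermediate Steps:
Mul(Add(276, 47), Pow(Add(-335, -430), -1)) = Mul(323, Pow(-765, -1)) = Mul(323, Rational(-1, 765)) = Rational(-19, 45)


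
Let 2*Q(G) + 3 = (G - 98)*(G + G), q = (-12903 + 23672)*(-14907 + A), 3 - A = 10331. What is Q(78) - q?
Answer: 543508307/2 ≈ 2.7175e+8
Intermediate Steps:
A = -10328 (A = 3 - 1*10331 = 3 - 10331 = -10328)
q = -271755715 (q = (-12903 + 23672)*(-14907 - 10328) = 10769*(-25235) = -271755715)
Q(G) = -3/2 + G*(-98 + G) (Q(G) = -3/2 + ((G - 98)*(G + G))/2 = -3/2 + ((-98 + G)*(2*G))/2 = -3/2 + (2*G*(-98 + G))/2 = -3/2 + G*(-98 + G))
Q(78) - q = (-3/2 + 78² - 98*78) - 1*(-271755715) = (-3/2 + 6084 - 7644) + 271755715 = -3123/2 + 271755715 = 543508307/2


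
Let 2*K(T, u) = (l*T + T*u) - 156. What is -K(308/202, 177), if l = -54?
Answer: -1593/101 ≈ -15.772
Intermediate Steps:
K(T, u) = -78 - 27*T + T*u/2 (K(T, u) = ((-54*T + T*u) - 156)/2 = (-156 - 54*T + T*u)/2 = -78 - 27*T + T*u/2)
-K(308/202, 177) = -(-78 - 8316/202 + (½)*(308/202)*177) = -(-78 - 8316/202 + (½)*(308*(1/202))*177) = -(-78 - 27*154/101 + (½)*(154/101)*177) = -(-78 - 4158/101 + 13629/101) = -1*1593/101 = -1593/101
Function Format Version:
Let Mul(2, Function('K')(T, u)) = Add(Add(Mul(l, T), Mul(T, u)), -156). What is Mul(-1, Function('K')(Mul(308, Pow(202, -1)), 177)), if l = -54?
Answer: Rational(-1593, 101) ≈ -15.772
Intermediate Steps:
Function('K')(T, u) = Add(-78, Mul(-27, T), Mul(Rational(1, 2), T, u)) (Function('K')(T, u) = Mul(Rational(1, 2), Add(Add(Mul(-54, T), Mul(T, u)), -156)) = Mul(Rational(1, 2), Add(-156, Mul(-54, T), Mul(T, u))) = Add(-78, Mul(-27, T), Mul(Rational(1, 2), T, u)))
Mul(-1, Function('K')(Mul(308, Pow(202, -1)), 177)) = Mul(-1, Add(-78, Mul(-27, Mul(308, Pow(202, -1))), Mul(Rational(1, 2), Mul(308, Pow(202, -1)), 177))) = Mul(-1, Add(-78, Mul(-27, Mul(308, Rational(1, 202))), Mul(Rational(1, 2), Mul(308, Rational(1, 202)), 177))) = Mul(-1, Add(-78, Mul(-27, Rational(154, 101)), Mul(Rational(1, 2), Rational(154, 101), 177))) = Mul(-1, Add(-78, Rational(-4158, 101), Rational(13629, 101))) = Mul(-1, Rational(1593, 101)) = Rational(-1593, 101)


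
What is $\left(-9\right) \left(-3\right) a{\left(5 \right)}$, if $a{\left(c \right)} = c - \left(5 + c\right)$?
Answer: $-135$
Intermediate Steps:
$a{\left(c \right)} = -5$
$\left(-9\right) \left(-3\right) a{\left(5 \right)} = \left(-9\right) \left(-3\right) \left(-5\right) = 27 \left(-5\right) = -135$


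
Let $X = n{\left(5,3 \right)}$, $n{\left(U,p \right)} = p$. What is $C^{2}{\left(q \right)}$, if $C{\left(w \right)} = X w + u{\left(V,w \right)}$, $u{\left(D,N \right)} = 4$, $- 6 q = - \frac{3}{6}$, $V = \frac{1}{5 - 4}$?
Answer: $\frac{289}{16} \approx 18.063$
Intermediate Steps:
$V = 1$ ($V = 1^{-1} = 1$)
$q = \frac{1}{12}$ ($q = - \frac{\left(-3\right) \frac{1}{6}}{6} = \left(- \frac{1}{6}\right) \left(- \frac{1}{2}\right) = \frac{1}{12} \approx 0.083333$)
$X = 3$
$C{\left(w \right)} = 4 + 3 w$ ($C{\left(w \right)} = 3 w + 4 = 4 + 3 w$)
$C^{2}{\left(q \right)} = \left(4 + 3 \cdot \frac{1}{12}\right)^{2} = \left(4 + \frac{1}{4}\right)^{2} = \left(\frac{17}{4}\right)^{2} = \frac{289}{16}$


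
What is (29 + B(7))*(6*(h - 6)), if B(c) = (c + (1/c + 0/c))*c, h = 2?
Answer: -1896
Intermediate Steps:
B(c) = c*(c + 1/c) (B(c) = (c + (1/c + 0))*c = (c + 1/c)*c = c*(c + 1/c))
(29 + B(7))*(6*(h - 6)) = (29 + (1 + 7²))*(6*(2 - 6)) = (29 + (1 + 49))*(6*(-4)) = (29 + 50)*(-24) = 79*(-24) = -1896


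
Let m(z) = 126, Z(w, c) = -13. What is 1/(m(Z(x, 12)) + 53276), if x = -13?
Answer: 1/53402 ≈ 1.8726e-5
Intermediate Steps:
1/(m(Z(x, 12)) + 53276) = 1/(126 + 53276) = 1/53402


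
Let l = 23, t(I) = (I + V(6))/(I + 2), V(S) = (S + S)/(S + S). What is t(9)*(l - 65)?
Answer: -420/11 ≈ -38.182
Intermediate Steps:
V(S) = 1 (V(S) = (2*S)/((2*S)) = (2*S)*(1/(2*S)) = 1)
t(I) = (1 + I)/(2 + I) (t(I) = (I + 1)/(I + 2) = (1 + I)/(2 + I))
t(9)*(l - 65) = ((1 + 9)/(2 + 9))*(23 - 65) = (10/11)*(-42) = -420/11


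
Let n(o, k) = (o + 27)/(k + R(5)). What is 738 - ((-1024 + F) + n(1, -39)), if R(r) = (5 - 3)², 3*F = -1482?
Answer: 11284/5 ≈ 2256.8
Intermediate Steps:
F = -494 (F = (⅓)*(-1482) = -494)
R(r) = 4 (R(r) = 2² = 4)
n(o, k) = (27 + o)/(4 + k) (n(o, k) = (o + 27)/(k + 4) = (27 + o)/(4 + k))
738 - ((-1024 + F) + n(1, -39)) = 738 - ((-1024 - 494) + (27 + 1)/(4 - 39)) = 738 - (-1518 + 28/(-35)) = 738 - (-1518 - 1/35*28) = 738 - (-1518 - ⅘) = 738 - 1*(-7594/5) = 738 + 7594/5 = 11284/5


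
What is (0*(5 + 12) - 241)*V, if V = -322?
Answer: 77602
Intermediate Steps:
(0*(5 + 12) - 241)*V = (0*(5 + 12) - 241)*(-322) = (0*17 - 241)*(-322) = (0 - 241)*(-322) = -241*(-322) = 77602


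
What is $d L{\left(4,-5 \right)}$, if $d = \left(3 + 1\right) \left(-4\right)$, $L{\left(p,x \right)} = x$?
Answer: $80$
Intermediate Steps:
$d = -16$ ($d = 4 \left(-4\right) = -16$)
$d L{\left(4,-5 \right)} = \left(-16\right) \left(-5\right) = 80$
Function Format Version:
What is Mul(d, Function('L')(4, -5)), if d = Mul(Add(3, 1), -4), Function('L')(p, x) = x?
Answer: 80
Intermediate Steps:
d = -16 (d = Mul(4, -4) = -16)
Mul(d, Function('L')(4, -5)) = Mul(-16, -5) = 80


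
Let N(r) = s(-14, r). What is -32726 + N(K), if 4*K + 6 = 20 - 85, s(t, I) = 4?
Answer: -32722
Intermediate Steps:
K = -71/4 (K = -3/2 + (20 - 85)/4 = -3/2 + (¼)*(-65) = -3/2 - 65/4 = -71/4 ≈ -17.750)
N(r) = 4
-32726 + N(K) = -32726 + 4 = -32722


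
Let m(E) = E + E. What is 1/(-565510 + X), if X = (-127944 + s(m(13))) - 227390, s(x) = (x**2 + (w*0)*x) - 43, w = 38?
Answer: -1/920211 ≈ -1.0867e-6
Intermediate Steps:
m(E) = 2*E
s(x) = -43 + x**2 (s(x) = (x**2 + (38*0)*x) - 43 = (x**2 + 0*x) - 43 = (x**2 + 0) - 43 = x**2 - 43 = -43 + x**2)
X = -354701 (X = (-127944 + (-43 + (2*13)**2)) - 227390 = (-127944 + (-43 + 26**2)) - 227390 = (-127944 + (-43 + 676)) - 227390 = (-127944 + 633) - 227390 = -127311 - 227390 = -354701)
1/(-565510 + X) = 1/(-565510 - 354701) = 1/(-920211) = -1/920211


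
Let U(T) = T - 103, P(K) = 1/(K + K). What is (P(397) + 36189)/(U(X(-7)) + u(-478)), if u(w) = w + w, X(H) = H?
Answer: -28734067/846404 ≈ -33.948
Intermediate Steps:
P(K) = 1/(2*K)
U(T) = -103 + T
u(w) = 2*w
(P(397) + 36189)/(U(X(-7)) + u(-478)) = ((1/2)/397 + 36189)/((-103 - 7) + 2*(-478)) = ((1/2)*(1/397) + 36189)/(-110 - 956) = (1/794 + 36189)/(-1066) = (28734067/794)*(-1/1066) = -28734067/846404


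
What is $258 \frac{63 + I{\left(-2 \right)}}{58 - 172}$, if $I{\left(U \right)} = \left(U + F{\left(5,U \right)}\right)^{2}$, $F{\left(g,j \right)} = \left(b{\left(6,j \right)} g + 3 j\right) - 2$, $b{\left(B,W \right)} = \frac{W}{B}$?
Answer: $- \frac{77056}{171} \approx -450.62$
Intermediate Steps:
$F{\left(g,j \right)} = -2 + 3 j + \frac{g j}{6}$ ($F{\left(g,j \right)} = \left(\frac{j}{6} g + 3 j\right) - 2 = \left(\frac{g j}{6} + 3 j\right) - 2 = \left(3 j + \frac{g j}{6}\right) - 2 = -2 + 3 j + \frac{g j}{6}$)
$I{\left(U \right)} = \left(-2 + \frac{29 U}{6}\right)^{2}$ ($I{\left(U \right)} = \left(U + \left(-2 + 3 U + \frac{1}{6} \cdot 5 U\right)\right)^{2} = \left(U + \left(-2 + 3 U + \frac{5 U}{6}\right)\right)^{2} = \left(U + \left(-2 + \frac{23 U}{6}\right)\right)^{2} = \left(-2 + \frac{29 U}{6}\right)^{2}$)
$258 \frac{63 + I{\left(-2 \right)}}{58 - 172} = 258 \frac{63 + \frac{\left(-12 + 29 \left(-2\right)\right)^{2}}{36}}{58 - 172} = 258 \frac{63 + \frac{\left(-12 - 58\right)^{2}}{36}}{-114} = 258 \left(63 + \frac{\left(-70\right)^{2}}{36}\right) \left(- \frac{1}{114}\right) = 258 \left(63 + \frac{1}{36} \cdot 4900\right) \left(- \frac{1}{114}\right) = 258 \left(63 + \frac{1225}{9}\right) \left(- \frac{1}{114}\right) = 258 \cdot \frac{1792}{9} \left(- \frac{1}{114}\right) = 258 \left(- \frac{896}{513}\right) = - \frac{77056}{171}$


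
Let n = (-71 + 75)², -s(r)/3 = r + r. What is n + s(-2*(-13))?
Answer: -140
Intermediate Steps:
s(r) = -6*r (s(r) = -3*(r + r) = -6*r)
n = 16 (n = 4² = 16)
n + s(-2*(-13)) = 16 - (-12)*(-13) = 16 - 6*26 = 16 - 156 = -140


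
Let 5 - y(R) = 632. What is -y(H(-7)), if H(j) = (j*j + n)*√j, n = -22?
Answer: 627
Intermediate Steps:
H(j) = √j*(-22 + j²) (H(j) = (j*j - 22)*√j = (j² - 22)*√j = (-22 + j²)*√j = √j*(-22 + j²))
y(R) = -627 (y(R) = 5 - 1*632 = 5 - 632 = -627)
-y(H(-7)) = -1*(-627) = 627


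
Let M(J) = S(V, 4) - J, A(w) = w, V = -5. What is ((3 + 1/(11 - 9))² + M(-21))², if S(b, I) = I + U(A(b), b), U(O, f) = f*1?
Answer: 16641/16 ≈ 1040.1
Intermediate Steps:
U(O, f) = f
S(b, I) = I + b
M(J) = -1 - J (M(J) = (4 - 5) - J = -1 - J)
((3 + 1/(11 - 9))² + M(-21))² = ((3 + 1/(11 - 9))² + (-1 - 1*(-21)))² = ((3 + 1/2)² + (-1 + 21))² = ((3 + ½)² + 20)² = ((7/2)² + 20)² = (49/4 + 20)² = (129/4)² = 16641/16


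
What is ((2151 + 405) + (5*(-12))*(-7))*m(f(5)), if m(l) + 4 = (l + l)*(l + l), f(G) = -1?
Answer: 0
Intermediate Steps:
m(l) = -4 + 4*l² (m(l) = -4 + (l + l)*(l + l) = -4 + (2*l)*(2*l) = -4 + 4*l²)
((2151 + 405) + (5*(-12))*(-7))*m(f(5)) = ((2151 + 405) + (5*(-12))*(-7))*(-4 + 4*(-1)²) = (2556 - 60*(-7))*(-4 + 4*1) = (2556 + 420)*(-4 + 4) = 2976*0 = 0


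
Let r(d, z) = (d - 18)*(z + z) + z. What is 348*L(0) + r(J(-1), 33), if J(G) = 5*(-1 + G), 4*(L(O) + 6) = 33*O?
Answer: -3903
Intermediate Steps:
L(O) = -6 + 33*O/4 (L(O) = -6 + (33*O)/4 = -6 + 33*O/4)
J(G) = -5 + 5*G
r(d, z) = z + 2*z*(-18 + d) (r(d, z) = (-18 + d)*(2*z) + z = 2*z*(-18 + d) + z = z + 2*z*(-18 + d))
348*L(0) + r(J(-1), 33) = 348*(-6 + (33/4)*0) + 33*(-35 + 2*(-5 + 5*(-1))) = 348*(-6 + 0) + 33*(-35 + 2*(-5 - 5)) = 348*(-6) + 33*(-35 + 2*(-10)) = -2088 + 33*(-35 - 20) = -2088 + 33*(-55) = -2088 - 1815 = -3903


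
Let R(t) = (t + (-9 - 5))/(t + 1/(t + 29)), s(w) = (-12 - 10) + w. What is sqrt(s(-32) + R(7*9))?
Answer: I*sqrt(1788548410)/5797 ≈ 7.2954*I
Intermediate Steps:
s(w) = -22 + w
R(t) = (-14 + t)/(t + 1/(29 + t)) (R(t) = (t - 14)/(t + 1/(29 + t)) = (-14 + t)/(t + 1/(29 + t)))
sqrt(s(-32) + R(7*9)) = sqrt((-22 - 32) + (-406 + (7*9)**2 + 15*(7*9))/(1 + (7*9)**2 + 29*(7*9))) = sqrt(-54 + (-406 + 63**2 + 15*63)/(1 + 63**2 + 29*63)) = sqrt(-54 + (-406 + 3969 + 945)/(1 + 3969 + 1827)) = sqrt(-54 + 4508/5797) = sqrt(-308530/5797) = I*sqrt(1788548410)/5797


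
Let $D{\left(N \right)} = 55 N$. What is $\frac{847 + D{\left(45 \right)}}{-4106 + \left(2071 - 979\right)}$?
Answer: $- \frac{151}{137} \approx -1.1022$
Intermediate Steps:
$\frac{847 + D{\left(45 \right)}}{-4106 + \left(2071 - 979\right)} = \frac{847 + 55 \cdot 45}{-4106 + \left(2071 - 979\right)} = \frac{847 + 2475}{-4106 + \left(2071 - 979\right)} = \frac{3322}{-4106 + 1092} = \frac{3322}{-3014} = 3322 \left(- \frac{1}{3014}\right) = - \frac{151}{137}$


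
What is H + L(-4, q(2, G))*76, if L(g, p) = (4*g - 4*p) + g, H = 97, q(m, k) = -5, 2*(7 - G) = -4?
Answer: 97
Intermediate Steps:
G = 9 (G = 7 - ½*(-4) = 7 + 2 = 9)
L(g, p) = -4*p + 5*g (L(g, p) = (-4*p + 4*g) + g = -4*p + 5*g)
H + L(-4, q(2, G))*76 = 97 + (-4*(-5) + 5*(-4))*76 = 97 + (20 - 20)*76 = 97 + 0*76 = 97 + 0 = 97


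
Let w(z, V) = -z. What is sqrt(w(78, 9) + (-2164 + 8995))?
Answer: sqrt(6753) ≈ 82.177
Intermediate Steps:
sqrt(w(78, 9) + (-2164 + 8995)) = sqrt(-1*78 + (-2164 + 8995)) = sqrt(-78 + 6831) = sqrt(6753)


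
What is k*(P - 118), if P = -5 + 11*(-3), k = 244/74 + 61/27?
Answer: -288652/333 ≈ -866.82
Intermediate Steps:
k = 5551/999 (k = 244*(1/74) + 61*(1/27) = 122/37 + 61/27 = 5551/999 ≈ 5.5566)
P = -38 (P = -5 - 33 = -38)
k*(P - 118) = 5551*(-38 - 118)/999 = (5551/999)*(-156) = -288652/333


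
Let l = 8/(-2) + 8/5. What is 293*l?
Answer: -3516/5 ≈ -703.20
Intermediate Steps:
l = -12/5 (l = 8*(-½) + 8*(⅕) = -4 + 8/5 = -12/5 ≈ -2.4000)
293*l = 293*(-12/5) = -3516/5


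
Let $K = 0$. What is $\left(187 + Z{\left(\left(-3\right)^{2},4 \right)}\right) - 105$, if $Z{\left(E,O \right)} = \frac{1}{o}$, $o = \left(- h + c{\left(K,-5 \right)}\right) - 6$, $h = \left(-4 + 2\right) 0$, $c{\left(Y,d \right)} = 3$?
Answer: $\frac{245}{3} \approx 81.667$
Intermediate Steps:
$h = 0$ ($h = \left(-2\right) 0 = 0$)
$o = -3$ ($o = \left(\left(-1\right) 0 + 3\right) - 6 = \left(0 + 3\right) - 6 = 3 - 6 = -3$)
$Z{\left(E,O \right)} = - \frac{1}{3}$ ($Z{\left(E,O \right)} = \frac{1}{-3} = - \frac{1}{3}$)
$\left(187 + Z{\left(\left(-3\right)^{2},4 \right)}\right) - 105 = \left(187 - \frac{1}{3}\right) - 105 = \frac{560}{3} - 105 = \frac{245}{3}$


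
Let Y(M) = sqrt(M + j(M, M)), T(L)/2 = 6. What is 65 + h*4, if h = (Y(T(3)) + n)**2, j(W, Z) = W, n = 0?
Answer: 161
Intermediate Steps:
T(L) = 12 (T(L) = 2*6 = 12)
Y(M) = sqrt(2)*sqrt(M) (Y(M) = sqrt(M + M) = sqrt(2*M) = sqrt(2)*sqrt(M))
h = 24 (h = (sqrt(2)*sqrt(12) + 0)**2 = (sqrt(2)*(2*sqrt(3)) + 0)**2 = (2*sqrt(6) + 0)**2 = (2*sqrt(6))**2 = 24)
65 + h*4 = 65 + 24*4 = 65 + 96 = 161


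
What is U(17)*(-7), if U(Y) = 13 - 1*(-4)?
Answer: -119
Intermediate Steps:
U(Y) = 17 (U(Y) = 13 + 4 = 17)
U(17)*(-7) = 17*(-7) = -119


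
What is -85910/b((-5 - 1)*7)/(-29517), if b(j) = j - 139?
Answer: -85910/5342577 ≈ -0.016080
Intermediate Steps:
b(j) = -139 + j
-85910/b((-5 - 1)*7)/(-29517) = -85910/(-139 + (-5 - 1)*7)/(-29517) = -85910/(-139 - 6*7)*(-1/29517) = -85910/(-139 - 42)*(-1/29517) = -85910/(-181)*(-1/29517) = -85910*(-1/181)*(-1/29517) = (85910/181)*(-1/29517) = -85910/5342577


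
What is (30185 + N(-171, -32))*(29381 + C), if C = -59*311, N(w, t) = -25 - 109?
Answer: 331522632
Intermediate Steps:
N(w, t) = -134
C = -18349
(30185 + N(-171, -32))*(29381 + C) = (30185 - 134)*(29381 - 18349) = 30051*11032 = 331522632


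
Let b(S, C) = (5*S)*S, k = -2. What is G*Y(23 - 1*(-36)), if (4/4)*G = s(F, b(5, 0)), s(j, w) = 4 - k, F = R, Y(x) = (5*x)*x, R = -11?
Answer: 104430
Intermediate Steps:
b(S, C) = 5*S²
Y(x) = 5*x²
F = -11
s(j, w) = 6 (s(j, w) = 4 - 1*(-2) = 4 + 2 = 6)
G = 6
G*Y(23 - 1*(-36)) = 6*(5*(23 - 1*(-36))²) = 6*(5*(23 + 36)²) = 6*(5*59²) = 6*(5*3481) = 6*17405 = 104430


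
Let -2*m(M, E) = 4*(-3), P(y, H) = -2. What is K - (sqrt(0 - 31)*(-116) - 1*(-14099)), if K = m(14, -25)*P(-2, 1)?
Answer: -14111 + 116*I*sqrt(31) ≈ -14111.0 + 645.86*I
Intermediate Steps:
m(M, E) = 6 (m(M, E) = -2*(-3) = -1/2*(-12) = 6)
K = -12 (K = 6*(-2) = -12)
K - (sqrt(0 - 31)*(-116) - 1*(-14099)) = -12 - (sqrt(0 - 31)*(-116) - 1*(-14099)) = -12 - (sqrt(-31)*(-116) + 14099) = -12 - ((I*sqrt(31))*(-116) + 14099) = -12 - (-116*I*sqrt(31) + 14099) = -12 - (14099 - 116*I*sqrt(31)) = -12 + (-14099 + 116*I*sqrt(31)) = -14111 + 116*I*sqrt(31)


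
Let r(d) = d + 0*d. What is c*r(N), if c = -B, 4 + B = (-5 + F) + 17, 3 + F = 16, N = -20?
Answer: 420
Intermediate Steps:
F = 13 (F = -3 + 16 = 13)
B = 21 (B = -4 + ((-5 + 13) + 17) = -4 + (8 + 17) = -4 + 25 = 21)
r(d) = d (r(d) = d + 0 = d)
c = -21 (c = -1*21 = -21)
c*r(N) = -21*(-20) = 420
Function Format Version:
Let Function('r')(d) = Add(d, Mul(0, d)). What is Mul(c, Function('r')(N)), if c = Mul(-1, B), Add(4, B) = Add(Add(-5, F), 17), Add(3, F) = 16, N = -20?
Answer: 420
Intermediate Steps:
F = 13 (F = Add(-3, 16) = 13)
B = 21 (B = Add(-4, Add(Add(-5, 13), 17)) = Add(-4, Add(8, 17)) = Add(-4, 25) = 21)
Function('r')(d) = d (Function('r')(d) = Add(d, 0) = d)
c = -21 (c = Mul(-1, 21) = -21)
Mul(c, Function('r')(N)) = Mul(-21, -20) = 420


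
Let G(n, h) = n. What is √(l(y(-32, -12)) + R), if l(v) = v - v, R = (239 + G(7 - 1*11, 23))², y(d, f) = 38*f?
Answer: 235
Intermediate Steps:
R = 55225 (R = (239 + (7 - 1*11))² = (239 + (7 - 11))² = (239 - 4)² = 235² = 55225)
l(v) = 0
√(l(y(-32, -12)) + R) = √(0 + 55225) = √55225 = 235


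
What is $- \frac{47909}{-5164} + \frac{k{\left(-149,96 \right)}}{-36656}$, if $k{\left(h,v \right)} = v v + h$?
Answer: $\frac{427332579}{47322896} \approx 9.0302$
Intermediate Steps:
$k{\left(h,v \right)} = h + v^{2}$ ($k{\left(h,v \right)} = v^{2} + h = h + v^{2}$)
$- \frac{47909}{-5164} + \frac{k{\left(-149,96 \right)}}{-36656} = - \frac{47909}{-5164} + \frac{-149 + 96^{2}}{-36656} = \left(-47909\right) \left(- \frac{1}{5164}\right) + \left(-149 + 9216\right) \left(- \frac{1}{36656}\right) = \frac{47909}{5164} + 9067 \left(- \frac{1}{36656}\right) = \frac{47909}{5164} - \frac{9067}{36656} = \frac{427332579}{47322896}$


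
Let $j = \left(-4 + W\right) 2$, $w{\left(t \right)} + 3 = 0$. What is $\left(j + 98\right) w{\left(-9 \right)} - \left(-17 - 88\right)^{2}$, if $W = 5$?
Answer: $-11325$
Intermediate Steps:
$w{\left(t \right)} = -3$ ($w{\left(t \right)} = -3 + 0 = -3$)
$j = 2$ ($j = \left(-4 + 5\right) 2 = 1 \cdot 2 = 2$)
$\left(j + 98\right) w{\left(-9 \right)} - \left(-17 - 88\right)^{2} = \left(2 + 98\right) \left(-3\right) - \left(-17 - 88\right)^{2} = 100 \left(-3\right) - \left(-105\right)^{2} = -300 - 11025 = -11325$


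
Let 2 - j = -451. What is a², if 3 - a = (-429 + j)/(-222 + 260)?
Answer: 2025/361 ≈ 5.6094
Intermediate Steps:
j = 453 (j = 2 - 1*(-451) = 2 + 451 = 453)
a = 45/19 (a = 3 - (-429 + 453)/(-222 + 260) = 3 - 24/38 = 3 - 1*12/19 = 3 - 12/19 = 45/19 ≈ 2.3684)
a² = (45/19)² = 2025/361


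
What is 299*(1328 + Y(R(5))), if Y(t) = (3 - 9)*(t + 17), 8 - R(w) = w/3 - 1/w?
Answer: 1774266/5 ≈ 3.5485e+5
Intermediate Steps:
R(w) = 8 + 1/w - w/3 (R(w) = 8 - (w/3 - 1/w) = 8 - (-1/w + w/3) = 8 + (1/w - w/3) = 8 + 1/w - w/3)
Y(t) = -102 - 6*t (Y(t) = -6*(17 + t) = -102 - 6*t)
299*(1328 + Y(R(5))) = 299*(1328 + (-102 - 6*(8 + 1/5 - ⅓*5))) = 299*(1328 + (-102 - 6*(8 + ⅕ - 5/3))) = 299*(1328 + (-102 - 6*98/15)) = 299*(1328 + (-102 - 196/5)) = 299*(1328 - 706/5) = 299*(5934/5) = 1774266/5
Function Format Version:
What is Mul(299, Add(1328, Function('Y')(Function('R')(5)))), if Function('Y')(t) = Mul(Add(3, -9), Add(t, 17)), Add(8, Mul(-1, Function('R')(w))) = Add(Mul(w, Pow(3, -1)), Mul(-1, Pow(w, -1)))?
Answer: Rational(1774266, 5) ≈ 3.5485e+5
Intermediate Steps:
Function('R')(w) = Add(8, Pow(w, -1), Mul(Rational(-1, 3), w)) (Function('R')(w) = Add(8, Mul(-1, Add(Mul(w, Pow(3, -1)), Mul(-1, Pow(w, -1))))) = Add(8, Mul(-1, Add(Mul(w, Rational(1, 3)), Mul(-1, Pow(w, -1))))) = Add(8, Mul(-1, Add(Mul(Rational(1, 3), w), Mul(-1, Pow(w, -1))))) = Add(8, Mul(-1, Add(Mul(-1, Pow(w, -1)), Mul(Rational(1, 3), w)))) = Add(8, Add(Pow(w, -1), Mul(Rational(-1, 3), w))) = Add(8, Pow(w, -1), Mul(Rational(-1, 3), w)))
Function('Y')(t) = Add(-102, Mul(-6, t)) (Function('Y')(t) = Mul(-6, Add(17, t)) = Add(-102, Mul(-6, t)))
Mul(299, Add(1328, Function('Y')(Function('R')(5)))) = Mul(299, Add(1328, Add(-102, Mul(-6, Add(8, Pow(5, -1), Mul(Rational(-1, 3), 5)))))) = Mul(299, Add(1328, Add(-102, Mul(-6, Add(8, Rational(1, 5), Rational(-5, 3)))))) = Mul(299, Add(1328, Add(-102, Mul(-6, Rational(98, 15))))) = Mul(299, Add(1328, Add(-102, Rational(-196, 5)))) = Mul(299, Add(1328, Rational(-706, 5))) = Mul(299, Rational(5934, 5)) = Rational(1774266, 5)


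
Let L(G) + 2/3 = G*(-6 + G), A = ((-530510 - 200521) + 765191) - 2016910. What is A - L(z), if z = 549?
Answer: -6842569/3 ≈ -2.2809e+6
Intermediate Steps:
A = -1982750 (A = (-731031 + 765191) - 2016910 = 34160 - 2016910 = -1982750)
L(G) = -⅔ + G*(-6 + G)
A - L(z) = -1982750 - (-⅔ + 549² - 6*549) = -1982750 - (-⅔ + 301401 - 3294) = -1982750 - 1*894319/3 = -1982750 - 894319/3 = -6842569/3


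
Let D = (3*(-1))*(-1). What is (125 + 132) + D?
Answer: 260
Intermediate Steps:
D = 3 (D = -3*(-1) = 3)
(125 + 132) + D = (125 + 132) + 3 = 257 + 3 = 260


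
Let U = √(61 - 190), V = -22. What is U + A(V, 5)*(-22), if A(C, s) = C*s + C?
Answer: 2904 + I*√129 ≈ 2904.0 + 11.358*I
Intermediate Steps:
A(C, s) = C + C*s
U = I*√129 (U = √(-129) = I*√129 ≈ 11.358*I)
U + A(V, 5)*(-22) = I*√129 - 22*(1 + 5)*(-22) = I*√129 - 22*6*(-22) = I*√129 - 132*(-22) = I*√129 + 2904 = 2904 + I*√129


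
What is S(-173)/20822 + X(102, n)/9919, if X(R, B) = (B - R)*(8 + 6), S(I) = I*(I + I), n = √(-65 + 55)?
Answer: 40285549/14752387 + 2*I*√10/1417 ≈ 2.7308 + 0.0044633*I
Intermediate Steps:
n = I*√10 (n = √(-10) = I*√10 ≈ 3.1623*I)
S(I) = 2*I² (S(I) = I*(2*I) = 2*I²)
X(R, B) = -14*R + 14*B (X(R, B) = (B - R)*14 = -14*R + 14*B)
S(-173)/20822 + X(102, n)/9919 = (2*(-173)²)/20822 + (-14*102 + 14*(I*√10))/9919 = (2*29929)*(1/20822) + (-1428 + 14*I*√10)*(1/9919) = 59858*(1/20822) + (-204/1417 + 2*I*√10/1417) = 29929/10411 + (-204/1417 + 2*I*√10/1417) = 40285549/14752387 + 2*I*√10/1417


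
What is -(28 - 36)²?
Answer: -64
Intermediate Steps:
-(28 - 36)² = -1*(-8)² = -1*64 = -64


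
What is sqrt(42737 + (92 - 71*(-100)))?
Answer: sqrt(49929) ≈ 223.45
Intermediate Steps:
sqrt(42737 + (92 - 71*(-100))) = sqrt(42737 + (92 + 7100)) = sqrt(42737 + 7192) = sqrt(49929)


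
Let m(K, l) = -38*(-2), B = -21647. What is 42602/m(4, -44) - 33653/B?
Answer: 462381561/822586 ≈ 562.11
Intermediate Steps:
m(K, l) = 76
42602/m(4, -44) - 33653/B = 42602/76 - 33653/(-21647) = 42602*(1/76) - 33653*(-1/21647) = 21301/38 + 33653/21647 = 462381561/822586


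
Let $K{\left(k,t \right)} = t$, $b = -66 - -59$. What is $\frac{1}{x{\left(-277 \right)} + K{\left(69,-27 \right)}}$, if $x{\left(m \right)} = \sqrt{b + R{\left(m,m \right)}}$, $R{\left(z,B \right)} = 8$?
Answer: $- \frac{1}{26} \approx -0.038462$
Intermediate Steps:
$b = -7$ ($b = -66 + 59 = -7$)
$x{\left(m \right)} = 1$ ($x{\left(m \right)} = \sqrt{-7 + 8} = \sqrt{1} = 1$)
$\frac{1}{x{\left(-277 \right)} + K{\left(69,-27 \right)}} = \frac{1}{1 - 27} = \frac{1}{-26} = - \frac{1}{26}$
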